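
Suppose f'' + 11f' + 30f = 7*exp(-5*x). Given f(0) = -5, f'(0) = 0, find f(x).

Characteristic equation r² + 11r + 30 = 0 factors as (r + 6)(r + 5) = 0, so r = -6, -5.
Hence f_h = C1*exp(-6*x) + C2*exp(-5*x).
Since exp(-5*x) solves the homogeneous equation (r = -5 is a root of multiplicity 1), multiply the trial by x. Try f_p = A*x*exp(-5*x). Substituting into the equation and dividing by exp(-5*x) gives A = 7, so f_p = 7*x*exp(-5*x).
General solution: f = C1*exp(-6*x) + C2*exp(-5*x) + 7*x*exp(-5*x).
Apply the initial conditions: f(0) = C1 + C2 = -5 and f'(0) = 7 - 6*C1 - 5*C2 = 0. Solving gives C1 = 32, C2 = -37.

f = -37*exp(-5*x) + 32*exp(-6*x) + 7*x*exp(-5*x)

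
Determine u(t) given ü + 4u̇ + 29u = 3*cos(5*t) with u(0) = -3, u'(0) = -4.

Characteristic equation r² + 4r + 29 = 0 has discriminant (4)² - 4·(29) = -100 < 0, so r = -2 ± 5i.
Hence u_h = C1*cos(5*t)*exp(-2*t) + C2*exp(-2*t)*sin(5*t).
Try u_p = A*cos(5*t) + B*sin(5*t). Substituting and equating the coefficients of cos(5t) and sin(5t) gives A = 3/104, B = 15/104, so u_p = 3*cos(5*t)/104 + 15*sin(5*t)/104.
General solution: u = 3*cos(5*t)/104 + 15*sin(5*t)/104 + C1*cos(5*t)*exp(-2*t) + C2*exp(-2*t)*sin(5*t).
Apply the initial conditions: u(0) = 3/104 + C1 = -3 and u'(0) = 75/104 - 2*C1 + 5*C2 = -4. Solving gives C1 = -315/104, C2 = -1121/520.

u = 3*cos(5*t)/104 + 15*sin(5*t)/104 - 1121*exp(-2*t)*sin(5*t)/520 - 315*cos(5*t)*exp(-2*t)/104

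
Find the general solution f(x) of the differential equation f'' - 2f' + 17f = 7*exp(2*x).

f = 7*exp(2*x)/17 + C1*cos(4*x)*exp(x) + C2*exp(x)*sin(4*x)

Characteristic equation r² - 2r + 17 = 0 has discriminant (-2)² - 4·(17) = -64 < 0, so r = 1 ± 4i.
Hence f_h = C1*cos(4*x)*exp(x) + C2*exp(x)*sin(4*x).
Try f_p = A*exp(2*x). Substituting into the equation and dividing by exp(2*x) gives A = 7/17, so f_p = 7*exp(2*x)/17.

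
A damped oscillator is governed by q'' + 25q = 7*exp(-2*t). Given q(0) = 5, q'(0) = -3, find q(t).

Characteristic equation r² + 25 = 0 has discriminant (0)² - 4·(25) = -100 < 0, so r = ± 5i.
Hence q_h = C1*cos(5*t) + C2*sin(5*t).
Try q_p = A*exp(-2*t). Substituting into the equation and dividing by exp(-2*t) gives A = 7/29, so q_p = 7*exp(-2*t)/29.
General solution: q = 7*exp(-2*t)/29 + C1*cos(5*t) + C2*sin(5*t).
Apply the initial conditions: q(0) = 7/29 + C1 = 5 and q'(0) = -14/29 + 5*C2 = -3. Solving gives C1 = 138/29, C2 = -73/145.

q = -73*sin(5*t)/145 + 7*exp(-2*t)/29 + 138*cos(5*t)/29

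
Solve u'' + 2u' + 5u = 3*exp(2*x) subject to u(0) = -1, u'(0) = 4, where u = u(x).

Characteristic equation r² + 2r + 5 = 0 has discriminant (2)² - 4·(5) = -16 < 0, so r = -1 ± 2i.
Hence u_h = C1*cos(2*x)*exp(-x) + C2*exp(-x)*sin(2*x).
Try u_p = A*exp(2*x). Substituting into the equation and dividing by exp(2*x) gives A = 3/13, so u_p = 3*exp(2*x)/13.
General solution: u = 3*exp(2*x)/13 + C1*cos(2*x)*exp(-x) + C2*exp(-x)*sin(2*x).
Apply the initial conditions: u(0) = 3/13 + C1 = -1 and u'(0) = 6/13 - C1 + 2*C2 = 4. Solving gives C1 = -16/13, C2 = 15/13.

u = 3*exp(2*x)/13 - 16*cos(2*x)*exp(-x)/13 + 15*exp(-x)*sin(2*x)/13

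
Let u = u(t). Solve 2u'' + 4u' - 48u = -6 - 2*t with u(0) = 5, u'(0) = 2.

u = 37/288 + t/24 + 499*exp(4*t)/160 + 631*exp(-6*t)/360

Divide through by 2: u'' + 2u' - 24u = -3 - t.
Characteristic equation r² + 2r - 24 = 0 factors as (r + 6)(r - 4) = 0, so r = -6, 4.
Hence u_h = C1*exp(-6*t) + C2*exp(4*t).
For the particular solution try u_p = A0 + A1*t. Substituting and matching coefficients of each power of t gives A0 = 37/288, A1 = 1/24, so u_p = 37/288 + t/24.
General solution: u = 37/288 + t/24 + C1*exp(-6*t) + C2*exp(4*t).
Apply the initial conditions: u(0) = 37/288 + C1 + C2 = 5 and u'(0) = 1/24 - 6*C1 + 4*C2 = 2. Solving gives C1 = 631/360, C2 = 499/160.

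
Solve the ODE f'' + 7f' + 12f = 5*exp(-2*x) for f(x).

f = 5*exp(-2*x)/2 + C1*exp(-4*x) + C2*exp(-3*x)

Characteristic equation r² + 7r + 12 = 0 factors as (r + 4)(r + 3) = 0, so r = -4, -3.
Hence f_h = C1*exp(-4*x) + C2*exp(-3*x).
Try f_p = A*exp(-2*x). Substituting into the equation and dividing by exp(-2*x) gives A = 5/2, so f_p = 5*exp(-2*x)/2.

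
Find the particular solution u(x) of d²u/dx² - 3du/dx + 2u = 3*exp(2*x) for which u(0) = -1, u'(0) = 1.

u = -exp(2*x) + 3*x*exp(2*x)

Characteristic equation r² - 3r + 2 = 0 factors as (r - 2)(r - 1) = 0, so r = 2, 1.
Hence u_h = C1*exp(2*x) + C2*exp(x).
Since exp(2*x) solves the homogeneous equation (r = 2 is a root of multiplicity 1), multiply the trial by x. Try u_p = A*x*exp(2*x). Substituting into the equation and dividing by exp(2*x) gives A = 3, so u_p = 3*x*exp(2*x).
General solution: u = C1*exp(2*x) + C2*exp(x) + 3*x*exp(2*x).
Apply the initial conditions: u(0) = C1 + C2 = -1 and u'(0) = 3 + C2 + 2*C1 = 1. Solving gives C1 = -1, C2 = 0.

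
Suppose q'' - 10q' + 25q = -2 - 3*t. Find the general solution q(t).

q = -16/125 - 3*t/25 + C1*exp(5*t) + C2*t*exp(5*t)

Characteristic equation r² - 10r + 25 = 0 has discriminant (-10)² - 4·(25) = 0, so r = 5 is a repeated root.
Hence q_h = (C1 + C2*t)*exp(5*t).
For the particular solution try q_p = A0 + A1*t. Substituting and matching coefficients of each power of t gives A0 = -16/125, A1 = -3/25, so q_p = -16/125 - 3*t/25.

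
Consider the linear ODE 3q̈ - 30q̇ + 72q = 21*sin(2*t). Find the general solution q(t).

Divide through by 3: q'' - 10q' + 24q = 7*sin(2*t).
Characteristic equation r² - 10r + 24 = 0 factors as (r - 4)(r - 6) = 0, so r = 4, 6.
Hence q_h = C1*exp(4*t) + C2*exp(6*t).
Try q_p = A*cos(2*t) + B*sin(2*t). Substituting and equating the coefficients of cos(2t) and sin(2t) gives A = 7/40, B = 7/40, so q_p = 7*cos(2*t)/40 + 7*sin(2*t)/40.

q = 7*cos(2*t)/40 + 7*sin(2*t)/40 + C1*exp(4*t) + C2*exp(6*t)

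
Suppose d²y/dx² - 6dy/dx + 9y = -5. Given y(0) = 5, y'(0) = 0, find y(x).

Characteristic equation r² - 6r + 9 = 0 has discriminant (-6)² - 4·(9) = 0, so r = 3 is a repeated root.
Hence y_h = (C1 + C2*x)*exp(3*x).
For the particular solution try y_p = A0. Substituting and matching coefficients of each power of x gives A0 = -5/9, so y_p = -5/9.
General solution: y = -5/9 + C1*exp(3*x) + C2*x*exp(3*x).
Apply the initial conditions: y(0) = -5/9 + C1 = 5 and y'(0) = C2 + 3*C1 = 0. Solving gives C1 = 50/9, C2 = -50/3.

y = -5/9 + 50*exp(3*x)/9 - 50*x*exp(3*x)/3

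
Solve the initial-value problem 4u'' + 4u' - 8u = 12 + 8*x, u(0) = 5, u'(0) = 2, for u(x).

u = -2 - x + 4*exp(-2*x)/3 + 17*exp(x)/3

Divide through by 4: u'' + u' - 2u = 3 + 2*x.
Characteristic equation r² + r - 2 = 0 factors as (r + 2)(r - 1) = 0, so r = -2, 1.
Hence u_h = C1*exp(-2*x) + C2*exp(x).
For the particular solution try u_p = A0 + A1*x. Substituting and matching coefficients of each power of x gives A0 = -2, A1 = -1, so u_p = -2 - x.
General solution: u = -2 - x + C1*exp(-2*x) + C2*exp(x).
Apply the initial conditions: u(0) = -2 + C1 + C2 = 5 and u'(0) = -1 + C2 - 2*C1 = 2. Solving gives C1 = 4/3, C2 = 17/3.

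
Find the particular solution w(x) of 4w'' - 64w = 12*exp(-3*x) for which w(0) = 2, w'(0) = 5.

w = -3*exp(-3*x)/7 + 3*exp(-4*x)/4 + 47*exp(4*x)/28

Divide through by 4: w'' - 16w = 3*exp(-3*x).
Characteristic equation r² - 16 = 0 factors as (r - 4)(r + 4) = 0, so r = 4, -4.
Hence w_h = C1*exp(4*x) + C2*exp(-4*x).
Try w_p = A*exp(-3*x). Substituting into the equation and dividing by exp(-3*x) gives A = -3/7, so w_p = -3*exp(-3*x)/7.
General solution: w = -3*exp(-3*x)/7 + C1*exp(4*x) + C2*exp(-4*x).
Apply the initial conditions: w(0) = -3/7 + C1 + C2 = 2 and w'(0) = 9/7 - 4*C2 + 4*C1 = 5. Solving gives C1 = 47/28, C2 = 3/4.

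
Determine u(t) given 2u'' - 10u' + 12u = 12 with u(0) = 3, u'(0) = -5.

u = 1 - 9*exp(3*t) + 11*exp(2*t)

Divide through by 2: u'' - 5u' + 6u = 6.
Characteristic equation r² - 5r + 6 = 0 factors as (r - 2)(r - 3) = 0, so r = 2, 3.
Hence u_h = C1*exp(2*t) + C2*exp(3*t).
For the particular solution try u_p = A0. Substituting and matching coefficients of each power of t gives A0 = 1, so u_p = 1.
General solution: u = 1 + C1*exp(2*t) + C2*exp(3*t).
Apply the initial conditions: u(0) = 1 + C1 + C2 = 3 and u'(0) = 2*C1 + 3*C2 = -5. Solving gives C1 = 11, C2 = -9.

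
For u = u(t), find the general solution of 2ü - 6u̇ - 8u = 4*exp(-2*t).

Divide through by 2: u'' - 3u' - 4u = 2*exp(-2*t).
Characteristic equation r² - 3r - 4 = 0 factors as (r - 4)(r + 1) = 0, so r = 4, -1.
Hence u_h = C1*exp(4*t) + C2*exp(-t).
Try u_p = A*exp(-2*t). Substituting into the equation and dividing by exp(-2*t) gives A = 1/3, so u_p = exp(-2*t)/3.

u = exp(-2*t)/3 + C1*exp(4*t) + C2*exp(-t)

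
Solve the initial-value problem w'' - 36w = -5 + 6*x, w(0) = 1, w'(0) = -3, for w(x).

Characteristic equation r² - 36 = 0 factors as (r + 6)(r - 6) = 0, so r = -6, 6.
Hence w_h = C1*exp(-6*x) + C2*exp(6*x).
For the particular solution try w_p = A0 + A1*x. Substituting and matching coefficients of each power of x gives A0 = 5/36, A1 = -1/6, so w_p = 5/36 - x/6.
General solution: w = 5/36 - x/6 + C1*exp(-6*x) + C2*exp(6*x).
Apply the initial conditions: w(0) = 5/36 + C1 + C2 = 1 and w'(0) = -1/6 - 6*C1 + 6*C2 = -3. Solving gives C1 = 2/3, C2 = 7/36.

w = 5/36 - x/6 + 2*exp(-6*x)/3 + 7*exp(6*x)/36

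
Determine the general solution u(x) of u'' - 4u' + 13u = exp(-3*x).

Characteristic equation r² - 4r + 13 = 0 has discriminant (-4)² - 4·(13) = -36 < 0, so r = 2 ± 3i.
Hence u_h = C1*cos(3*x)*exp(2*x) + C2*exp(2*x)*sin(3*x).
Try u_p = A*exp(-3*x). Substituting into the equation and dividing by exp(-3*x) gives A = 1/34, so u_p = exp(-3*x)/34.

u = exp(-3*x)/34 + C1*cos(3*x)*exp(2*x) + C2*exp(2*x)*sin(3*x)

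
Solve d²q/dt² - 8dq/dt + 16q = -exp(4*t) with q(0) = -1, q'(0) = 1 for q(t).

Characteristic equation r² - 8r + 16 = 0 has discriminant (-8)² - 4·(16) = 0, so r = 4 is a repeated root.
Hence q_h = (C1 + C2*t)*exp(4*t).
Since exp(4*t) solves the homogeneous equation (r = 4 is a root of multiplicity 2), multiply the trial by t^2. Try q_p = A*t^2*exp(4*t). Substituting into the equation and dividing by exp(4*t) gives A = -1/2, so q_p = -t^2*exp(4*t)/2.
General solution: q = C1*exp(4*t) - t^2*exp(4*t)/2 + C2*t*exp(4*t).
Apply the initial conditions: q(0) = C1 = -1 and q'(0) = C2 + 4*C1 = 1. Solving gives C1 = -1, C2 = 5.

q = -exp(4*t) + 5*t*exp(4*t) - t**2*exp(4*t)/2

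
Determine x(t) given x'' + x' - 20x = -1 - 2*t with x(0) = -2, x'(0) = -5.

x = 11/200 - 41*exp(4*t)/24 - 26*exp(-5*t)/75 + t/10

Characteristic equation r² + r - 20 = 0 factors as (r + 5)(r - 4) = 0, so r = -5, 4.
Hence x_h = C1*exp(-5*t) + C2*exp(4*t).
For the particular solution try x_p = A0 + A1*t. Substituting and matching coefficients of each power of t gives A0 = 11/200, A1 = 1/10, so x_p = 11/200 + t/10.
General solution: x = 11/200 + t/10 + C1*exp(-5*t) + C2*exp(4*t).
Apply the initial conditions: x(0) = 11/200 + C1 + C2 = -2 and x'(0) = 1/10 - 5*C1 + 4*C2 = -5. Solving gives C1 = -26/75, C2 = -41/24.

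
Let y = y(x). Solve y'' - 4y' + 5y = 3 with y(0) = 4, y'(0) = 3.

y = 3/5 - 19*exp(2*x)*sin(x)/5 + 17*cos(x)*exp(2*x)/5

Characteristic equation r² - 4r + 5 = 0 has discriminant (-4)² - 4·(5) = -4 < 0, so r = 2 ± i.
Hence y_h = C1*cos(x)*exp(2*x) + C2*exp(2*x)*sin(x).
For the particular solution try y_p = A0. Substituting and matching coefficients of each power of x gives A0 = 3/5, so y_p = 3/5.
General solution: y = 3/5 + C1*cos(x)*exp(2*x) + C2*exp(2*x)*sin(x).
Apply the initial conditions: y(0) = 3/5 + C1 = 4 and y'(0) = C2 + 2*C1 = 3. Solving gives C1 = 17/5, C2 = -19/5.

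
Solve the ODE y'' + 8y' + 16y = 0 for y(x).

Characteristic equation r² + 8r + 16 = 0 has discriminant (8)² - 4·(16) = 0, so r = -4 is a repeated root.
Hence y_h = (C1 + C2*x)*exp(-4*x).

y = C1*exp(-4*x) + C2*x*exp(-4*x)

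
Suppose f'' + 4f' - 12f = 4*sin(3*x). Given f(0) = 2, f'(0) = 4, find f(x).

f = -28*sin(3*x)/195 - 16*cos(3*x)/195 - exp(-6*x)/30 + 55*exp(2*x)/26

Characteristic equation r² + 4r - 12 = 0 factors as (r + 6)(r - 2) = 0, so r = -6, 2.
Hence f_h = C1*exp(-6*x) + C2*exp(2*x).
Try f_p = A*cos(3*x) + B*sin(3*x). Substituting and equating the coefficients of cos(3x) and sin(3x) gives A = -16/195, B = -28/195, so f_p = -28*sin(3*x)/195 - 16*cos(3*x)/195.
General solution: f = -28*sin(3*x)/195 - 16*cos(3*x)/195 + C1*exp(-6*x) + C2*exp(2*x).
Apply the initial conditions: f(0) = -16/195 + C1 + C2 = 2 and f'(0) = -28/65 - 6*C1 + 2*C2 = 4. Solving gives C1 = -1/30, C2 = 55/26.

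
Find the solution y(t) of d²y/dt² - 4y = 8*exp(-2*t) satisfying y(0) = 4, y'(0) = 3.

y = 3*exp(-2*t)/4 + 13*exp(2*t)/4 - 2*t*exp(-2*t)

Characteristic equation r² - 4 = 0 factors as (r + 2)(r - 2) = 0, so r = -2, 2.
Hence y_h = C1*exp(-2*t) + C2*exp(2*t).
Since exp(-2*t) solves the homogeneous equation (r = -2 is a root of multiplicity 1), multiply the trial by t. Try y_p = A*t*exp(-2*t). Substituting into the equation and dividing by exp(-2*t) gives A = -2, so y_p = -2*t*exp(-2*t).
General solution: y = C1*exp(-2*t) + C2*exp(2*t) - 2*t*exp(-2*t).
Apply the initial conditions: y(0) = C1 + C2 = 4 and y'(0) = -2 - 2*C1 + 2*C2 = 3. Solving gives C1 = 3/4, C2 = 13/4.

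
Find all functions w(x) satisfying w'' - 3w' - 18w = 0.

Characteristic equation r² - 3r - 18 = 0 factors as (r + 3)(r - 6) = 0, so r = -3, 6.
Hence w_h = C1*exp(-3*x) + C2*exp(6*x).

w = C1*exp(-3*x) + C2*exp(6*x)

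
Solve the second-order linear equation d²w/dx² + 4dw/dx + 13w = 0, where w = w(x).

Characteristic equation r² + 4r + 13 = 0 has discriminant (4)² - 4·(13) = -36 < 0, so r = -2 ± 3i.
Hence w_h = C1*cos(3*x)*exp(-2*x) + C2*exp(-2*x)*sin(3*x).

w = C1*cos(3*x)*exp(-2*x) + C2*exp(-2*x)*sin(3*x)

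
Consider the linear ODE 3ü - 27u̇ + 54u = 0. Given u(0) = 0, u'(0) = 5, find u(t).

Divide through by 3: u'' - 9u' + 18u = 0.
Characteristic equation r² - 9r + 18 = 0 factors as (r - 3)(r - 6) = 0, so r = 3, 6.
Hence u_h = C1*exp(3*t) + C2*exp(6*t).
Apply the initial conditions: u(0) = C1 + C2 = 0 and u'(0) = 3*C1 + 6*C2 = 5. Solving gives C1 = -5/3, C2 = 5/3.

u = -5*exp(3*t)/3 + 5*exp(6*t)/3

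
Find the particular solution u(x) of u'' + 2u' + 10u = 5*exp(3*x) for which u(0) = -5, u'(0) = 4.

u = exp(3*x)/5 - 26*cos(3*x)*exp(-x)/5 - 3*exp(-x)*sin(3*x)/5

Characteristic equation r² + 2r + 10 = 0 has discriminant (2)² - 4·(10) = -36 < 0, so r = -1 ± 3i.
Hence u_h = C1*cos(3*x)*exp(-x) + C2*exp(-x)*sin(3*x).
Try u_p = A*exp(3*x). Substituting into the equation and dividing by exp(3*x) gives A = 1/5, so u_p = exp(3*x)/5.
General solution: u = exp(3*x)/5 + C1*cos(3*x)*exp(-x) + C2*exp(-x)*sin(3*x).
Apply the initial conditions: u(0) = 1/5 + C1 = -5 and u'(0) = 3/5 - C1 + 3*C2 = 4. Solving gives C1 = -26/5, C2 = -3/5.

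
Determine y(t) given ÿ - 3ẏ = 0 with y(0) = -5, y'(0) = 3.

y = -6 + exp(3*t)

Characteristic equation r² - 3r = 0 factors as (r - 3)r = 0, so r = 3, 0.
Hence y_h = C1*exp(3*t) + C2.
Apply the initial conditions: y(0) = C1 + C2 = -5 and y'(0) = 3*C1 = 3. Solving gives C1 = 1, C2 = -6.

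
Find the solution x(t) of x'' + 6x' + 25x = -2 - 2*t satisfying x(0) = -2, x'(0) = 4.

x = -38/625 - 2*t/25 - 1212*cos(4*t)*exp(-3*t)/625 - 543*exp(-3*t)*sin(4*t)/1250

Characteristic equation r² + 6r + 25 = 0 has discriminant (6)² - 4·(25) = -64 < 0, so r = -3 ± 4i.
Hence x_h = C1*cos(4*t)*exp(-3*t) + C2*exp(-3*t)*sin(4*t).
For the particular solution try x_p = A0 + A1*t. Substituting and matching coefficients of each power of t gives A0 = -38/625, A1 = -2/25, so x_p = -38/625 - 2*t/25.
General solution: x = -38/625 - 2*t/25 + C1*cos(4*t)*exp(-3*t) + C2*exp(-3*t)*sin(4*t).
Apply the initial conditions: x(0) = -38/625 + C1 = -2 and x'(0) = -2/25 - 3*C1 + 4*C2 = 4. Solving gives C1 = -1212/625, C2 = -543/1250.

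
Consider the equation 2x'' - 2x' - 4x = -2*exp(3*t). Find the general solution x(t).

x = -exp(3*t)/4 + C1*exp(-t) + C2*exp(2*t)

Divide through by 2: x'' - x' - 2x = -exp(3*t).
Characteristic equation r² - r - 2 = 0 factors as (r + 1)(r - 2) = 0, so r = -1, 2.
Hence x_h = C1*exp(-t) + C2*exp(2*t).
Try x_p = A*exp(3*t). Substituting into the equation and dividing by exp(3*t) gives A = -1/4, so x_p = -exp(3*t)/4.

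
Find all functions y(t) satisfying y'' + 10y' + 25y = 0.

Characteristic equation r² + 10r + 25 = 0 has discriminant (10)² - 4·(25) = 0, so r = -5 is a repeated root.
Hence y_h = (C1 + C2*t)*exp(-5*t).

y = C1*exp(-5*t) + C2*t*exp(-5*t)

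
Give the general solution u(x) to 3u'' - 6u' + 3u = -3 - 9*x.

u = -7 - 3*x + C1*exp(x) + C2*x*exp(x)

Divide through by 3: u'' - 2u' + u = -1 - 3*x.
Characteristic equation r² - 2r + 1 = 0 has discriminant (-2)² - 4·(1) = 0, so r = 1 is a repeated root.
Hence u_h = (C1 + C2*x)*exp(x).
For the particular solution try u_p = A0 + A1*x. Substituting and matching coefficients of each power of x gives A0 = -7, A1 = -3, so u_p = -7 - 3*x.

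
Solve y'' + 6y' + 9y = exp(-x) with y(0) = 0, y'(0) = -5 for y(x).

Characteristic equation r² + 6r + 9 = 0 has discriminant (6)² - 4·(9) = 0, so r = -3 is a repeated root.
Hence y_h = (C1 + C2*x)*exp(-3*x).
Try y_p = A*exp(-x). Substituting into the equation and dividing by exp(-x) gives A = 1/4, so y_p = exp(-x)/4.
General solution: y = exp(-x)/4 + C1*exp(-3*x) + C2*x*exp(-3*x).
Apply the initial conditions: y(0) = 1/4 + C1 = 0 and y'(0) = -1/4 + C2 - 3*C1 = -5. Solving gives C1 = -1/4, C2 = -11/2.

y = -exp(-3*x)/4 + exp(-x)/4 - 11*x*exp(-3*x)/2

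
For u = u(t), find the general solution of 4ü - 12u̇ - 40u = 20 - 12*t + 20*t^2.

Divide through by 4: u'' - 3u' - 10u = 5 - 3*t + 5*t^2.
Characteristic equation r² - 3r - 10 = 0 factors as (r + 2)(r - 5) = 0, so r = -2, 5.
Hence u_h = C1*exp(-2*t) + C2*exp(5*t).
For the particular solution try u_p = A0 + A1*t + A2*t^2. Substituting and matching coefficients of each power of t gives A0 = -39/50, A1 = 3/5, A2 = -1/2, so u_p = -39/50 - t^2/2 + 3*t/5.

u = -39/50 - t**2/2 + 3*t/5 + C1*exp(-2*t) + C2*exp(5*t)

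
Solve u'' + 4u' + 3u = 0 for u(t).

u = C1*exp(-t) + C2*exp(-3*t)

Characteristic equation r² + 4r + 3 = 0 factors as (r + 1)(r + 3) = 0, so r = -1, -3.
Hence u_h = C1*exp(-t) + C2*exp(-3*t).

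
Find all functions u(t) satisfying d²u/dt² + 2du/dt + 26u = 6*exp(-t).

u = 6*exp(-t)/25 + C1*cos(5*t)*exp(-t) + C2*exp(-t)*sin(5*t)

Characteristic equation r² + 2r + 26 = 0 has discriminant (2)² - 4·(26) = -100 < 0, so r = -1 ± 5i.
Hence u_h = C1*cos(5*t)*exp(-t) + C2*exp(-t)*sin(5*t).
Try u_p = A*exp(-t). Substituting into the equation and dividing by exp(-t) gives A = 6/25, so u_p = 6*exp(-t)/25.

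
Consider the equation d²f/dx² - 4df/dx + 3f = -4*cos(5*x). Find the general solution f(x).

f = 20*sin(5*x)/221 + 22*cos(5*x)/221 + C1*exp(x) + C2*exp(3*x)

Characteristic equation r² - 4r + 3 = 0 factors as (r - 1)(r - 3) = 0, so r = 1, 3.
Hence f_h = C1*exp(x) + C2*exp(3*x).
Try f_p = A*cos(5*x) + B*sin(5*x). Substituting and equating the coefficients of cos(5x) and sin(5x) gives A = 22/221, B = 20/221, so f_p = 20*sin(5*x)/221 + 22*cos(5*x)/221.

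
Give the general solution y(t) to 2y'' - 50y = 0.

y = C1*exp(5*t) + C2*exp(-5*t)

Divide through by 2: y'' - 25y = 0.
Characteristic equation r² - 25 = 0 factors as (r - 5)(r + 5) = 0, so r = 5, -5.
Hence y_h = C1*exp(5*t) + C2*exp(-5*t).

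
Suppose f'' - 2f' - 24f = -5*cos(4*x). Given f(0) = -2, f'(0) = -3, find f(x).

Characteristic equation r² - 2r - 24 = 0 factors as (r - 6)(r + 4) = 0, so r = 6, -4.
Hence f_h = C1*exp(6*x) + C2*exp(-4*x).
Try f_p = A*cos(4*x) + B*sin(4*x). Substituting and equating the coefficients of cos(4x) and sin(4x) gives A = 25/208, B = 5/208, so f_p = 5*sin(4*x)/208 + 25*cos(4*x)/208.
General solution: f = 5*sin(4*x)/208 + 25*cos(4*x)/208 + C1*exp(6*x) + C2*exp(-4*x).
Apply the initial conditions: f(0) = 25/208 + C1 + C2 = -2 and f'(0) = 5/52 - 4*C2 + 6*C1 = -3. Solving gives C1 = -301/260, C2 = -77/80.

f = -301*exp(6*x)/260 - 77*exp(-4*x)/80 + 5*sin(4*x)/208 + 25*cos(4*x)/208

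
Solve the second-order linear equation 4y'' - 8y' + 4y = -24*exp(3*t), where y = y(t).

y = -3*exp(3*t)/2 + C1*exp(t) + C2*t*exp(t)

Divide through by 4: y'' - 2y' + y = -6*exp(3*t).
Characteristic equation r² - 2r + 1 = 0 has discriminant (-2)² - 4·(1) = 0, so r = 1 is a repeated root.
Hence y_h = (C1 + C2*t)*exp(t).
Try y_p = A*exp(3*t). Substituting into the equation and dividing by exp(3*t) gives A = -3/2, so y_p = -3*exp(3*t)/2.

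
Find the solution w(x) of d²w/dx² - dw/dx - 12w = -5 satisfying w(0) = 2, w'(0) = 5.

Characteristic equation r² - r - 12 = 0 factors as (r + 3)(r - 4) = 0, so r = -3, 4.
Hence w_h = C1*exp(-3*x) + C2*exp(4*x).
For the particular solution try w_p = A0. Substituting and matching coefficients of each power of x gives A0 = 5/12, so w_p = 5/12.
General solution: w = 5/12 + C1*exp(-3*x) + C2*exp(4*x).
Apply the initial conditions: w(0) = 5/12 + C1 + C2 = 2 and w'(0) = -3*C1 + 4*C2 = 5. Solving gives C1 = 4/21, C2 = 39/28.

w = 5/12 + 4*exp(-3*x)/21 + 39*exp(4*x)/28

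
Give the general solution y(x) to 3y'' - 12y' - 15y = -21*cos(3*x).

y = 21*sin(3*x)/85 + 49*cos(3*x)/170 + C1*exp(-x) + C2*exp(5*x)

Divide through by 3: y'' - 4y' - 5y = -7*cos(3*x).
Characteristic equation r² - 4r - 5 = 0 factors as (r + 1)(r - 5) = 0, so r = -1, 5.
Hence y_h = C1*exp(-x) + C2*exp(5*x).
Try y_p = A*cos(3*x) + B*sin(3*x). Substituting and equating the coefficients of cos(3x) and sin(3x) gives A = 49/170, B = 21/85, so y_p = 21*sin(3*x)/85 + 49*cos(3*x)/170.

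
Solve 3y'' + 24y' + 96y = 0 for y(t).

y = C1*cos(4*t)*exp(-4*t) + C2*exp(-4*t)*sin(4*t)

Divide through by 3: y'' + 8y' + 32y = 0.
Characteristic equation r² + 8r + 32 = 0 has discriminant (8)² - 4·(32) = -64 < 0, so r = -4 ± 4i.
Hence y_h = C1*cos(4*t)*exp(-4*t) + C2*exp(-4*t)*sin(4*t).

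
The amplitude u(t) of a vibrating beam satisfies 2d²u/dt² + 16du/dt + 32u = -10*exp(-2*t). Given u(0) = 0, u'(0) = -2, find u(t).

u = -5*exp(-2*t)/4 + 5*exp(-4*t)/4 + t*exp(-4*t)/2

Divide through by 2: u'' + 8u' + 16u = -5*exp(-2*t).
Characteristic equation r² + 8r + 16 = 0 has discriminant (8)² - 4·(16) = 0, so r = -4 is a repeated root.
Hence u_h = (C1 + C2*t)*exp(-4*t).
Try u_p = A*exp(-2*t). Substituting into the equation and dividing by exp(-2*t) gives A = -5/4, so u_p = -5*exp(-2*t)/4.
General solution: u = -5*exp(-2*t)/4 + C1*exp(-4*t) + C2*t*exp(-4*t).
Apply the initial conditions: u(0) = -5/4 + C1 = 0 and u'(0) = 5/2 + C2 - 4*C1 = -2. Solving gives C1 = 5/4, C2 = 1/2.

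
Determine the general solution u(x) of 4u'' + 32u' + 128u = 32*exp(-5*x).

u = 8*exp(-5*x)/17 + C1*cos(4*x)*exp(-4*x) + C2*exp(-4*x)*sin(4*x)

Divide through by 4: u'' + 8u' + 32u = 8*exp(-5*x).
Characteristic equation r² + 8r + 32 = 0 has discriminant (8)² - 4·(32) = -64 < 0, so r = -4 ± 4i.
Hence u_h = C1*cos(4*x)*exp(-4*x) + C2*exp(-4*x)*sin(4*x).
Try u_p = A*exp(-5*x). Substituting into the equation and dividing by exp(-5*x) gives A = 8/17, so u_p = 8*exp(-5*x)/17.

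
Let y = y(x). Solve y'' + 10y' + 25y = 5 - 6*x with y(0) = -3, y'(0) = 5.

y = 37/125 - 412*exp(-5*x)/125 - 6*x/25 - 281*x*exp(-5*x)/25

Characteristic equation r² + 10r + 25 = 0 has discriminant (10)² - 4·(25) = 0, so r = -5 is a repeated root.
Hence y_h = (C1 + C2*x)*exp(-5*x).
For the particular solution try y_p = A0 + A1*x. Substituting and matching coefficients of each power of x gives A0 = 37/125, A1 = -6/25, so y_p = 37/125 - 6*x/25.
General solution: y = 37/125 - 6*x/25 + C1*exp(-5*x) + C2*x*exp(-5*x).
Apply the initial conditions: y(0) = 37/125 + C1 = -3 and y'(0) = -6/25 + C2 - 5*C1 = 5. Solving gives C1 = -412/125, C2 = -281/25.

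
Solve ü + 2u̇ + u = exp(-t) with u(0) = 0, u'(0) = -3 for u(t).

Characteristic equation r² + 2r + 1 = 0 has discriminant (2)² - 4·(1) = 0, so r = -1 is a repeated root.
Hence u_h = (C1 + C2*t)*exp(-t).
Since exp(-t) solves the homogeneous equation (r = -1 is a root of multiplicity 2), multiply the trial by t^2. Try u_p = A*t^2*exp(-t). Substituting into the equation and dividing by exp(-t) gives A = 1/2, so u_p = t^2*exp(-t)/2.
General solution: u = C1*exp(-t) + t^2*exp(-t)/2 + C2*t*exp(-t).
Apply the initial conditions: u(0) = C1 = 0 and u'(0) = C2 - C1 = -3. Solving gives C1 = 0, C2 = -3.

u = t**2*exp(-t)/2 - 3*t*exp(-t)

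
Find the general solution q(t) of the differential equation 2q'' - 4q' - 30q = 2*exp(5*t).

q = C1*exp(5*t) + C2*exp(-3*t) + t*exp(5*t)/8

Divide through by 2: q'' - 2q' - 15q = exp(5*t).
Characteristic equation r² - 2r - 15 = 0 factors as (r - 5)(r + 3) = 0, so r = 5, -3.
Hence q_h = C1*exp(5*t) + C2*exp(-3*t).
Since exp(5*t) solves the homogeneous equation (r = 5 is a root of multiplicity 1), multiply the trial by t. Try q_p = A*t*exp(5*t). Substituting into the equation and dividing by exp(5*t) gives A = 1/8, so q_p = t*exp(5*t)/8.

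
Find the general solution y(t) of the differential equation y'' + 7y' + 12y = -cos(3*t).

Characteristic equation r² + 7r + 12 = 0 factors as (r + 4)(r + 3) = 0, so r = -4, -3.
Hence y_h = C1*exp(-4*t) + C2*exp(-3*t).
Try y_p = A*cos(3*t) + B*sin(3*t). Substituting and equating the coefficients of cos(3t) and sin(3t) gives A = -1/150, B = -7/150, so y_p = -7*sin(3*t)/150 - cos(3*t)/150.

y = -7*sin(3*t)/150 - cos(3*t)/150 + C1*exp(-4*t) + C2*exp(-3*t)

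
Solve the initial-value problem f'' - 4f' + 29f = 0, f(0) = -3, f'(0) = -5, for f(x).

Characteristic equation r² - 4r + 29 = 0 has discriminant (-4)² - 4·(29) = -100 < 0, so r = 2 ± 5i.
Hence f_h = C1*cos(5*x)*exp(2*x) + C2*exp(2*x)*sin(5*x).
Apply the initial conditions: f(0) = C1 = -3 and f'(0) = 2*C1 + 5*C2 = -5. Solving gives C1 = -3, C2 = 1/5.

f = -3*cos(5*x)*exp(2*x) + exp(2*x)*sin(5*x)/5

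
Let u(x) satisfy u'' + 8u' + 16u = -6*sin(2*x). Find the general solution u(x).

Characteristic equation r² + 8r + 16 = 0 has discriminant (8)² - 4·(16) = 0, so r = -4 is a repeated root.
Hence u_h = (C1 + C2*x)*exp(-4*x).
Try u_p = A*cos(2*x) + B*sin(2*x). Substituting and equating the coefficients of cos(2x) and sin(2x) gives A = 6/25, B = -9/50, so u_p = -9*sin(2*x)/50 + 6*cos(2*x)/25.

u = -9*sin(2*x)/50 + 6*cos(2*x)/25 + C1*exp(-4*x) + C2*x*exp(-4*x)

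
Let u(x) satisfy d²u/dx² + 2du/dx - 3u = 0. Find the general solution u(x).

u = C1*exp(-3*x) + C2*exp(x)

Characteristic equation r² + 2r - 3 = 0 factors as (r + 3)(r - 1) = 0, so r = -3, 1.
Hence u_h = C1*exp(-3*x) + C2*exp(x).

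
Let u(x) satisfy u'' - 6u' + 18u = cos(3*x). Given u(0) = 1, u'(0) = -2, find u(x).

u = -2*sin(3*x)/45 + cos(3*x)/45 - 8*exp(3*x)*sin(3*x)/5 + 44*cos(3*x)*exp(3*x)/45

Characteristic equation r² - 6r + 18 = 0 has discriminant (-6)² - 4·(18) = -36 < 0, so r = 3 ± 3i.
Hence u_h = C1*cos(3*x)*exp(3*x) + C2*exp(3*x)*sin(3*x).
Try u_p = A*cos(3*x) + B*sin(3*x). Substituting and equating the coefficients of cos(3x) and sin(3x) gives A = 1/45, B = -2/45, so u_p = -2*sin(3*x)/45 + cos(3*x)/45.
General solution: u = -2*sin(3*x)/45 + cos(3*x)/45 + C1*cos(3*x)*exp(3*x) + C2*exp(3*x)*sin(3*x).
Apply the initial conditions: u(0) = 1/45 + C1 = 1 and u'(0) = -2/15 + 3*C1 + 3*C2 = -2. Solving gives C1 = 44/45, C2 = -8/5.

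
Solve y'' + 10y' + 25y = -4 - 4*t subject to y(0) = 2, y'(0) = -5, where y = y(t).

y = -12/125 - 4*t/25 + 262*exp(-5*t)/125 + 141*t*exp(-5*t)/25

Characteristic equation r² + 10r + 25 = 0 has discriminant (10)² - 4·(25) = 0, so r = -5 is a repeated root.
Hence y_h = (C1 + C2*t)*exp(-5*t).
For the particular solution try y_p = A0 + A1*t. Substituting and matching coefficients of each power of t gives A0 = -12/125, A1 = -4/25, so y_p = -12/125 - 4*t/25.
General solution: y = -12/125 - 4*t/25 + C1*exp(-5*t) + C2*t*exp(-5*t).
Apply the initial conditions: y(0) = -12/125 + C1 = 2 and y'(0) = -4/25 + C2 - 5*C1 = -5. Solving gives C1 = 262/125, C2 = 141/25.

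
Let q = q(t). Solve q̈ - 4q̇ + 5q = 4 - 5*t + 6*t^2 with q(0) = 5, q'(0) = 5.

q = 132/125 + 6*t**2/5 + 23*t/25 - 476*exp(2*t)*sin(t)/125 + 493*cos(t)*exp(2*t)/125

Characteristic equation r² - 4r + 5 = 0 has discriminant (-4)² - 4·(5) = -4 < 0, so r = 2 ± i.
Hence q_h = C1*cos(t)*exp(2*t) + C2*exp(2*t)*sin(t).
For the particular solution try q_p = A0 + A1*t + A2*t^2. Substituting and matching coefficients of each power of t gives A0 = 132/125, A1 = 23/25, A2 = 6/5, so q_p = 132/125 + 6*t^2/5 + 23*t/25.
General solution: q = 132/125 + 6*t^2/5 + 23*t/25 + C1*cos(t)*exp(2*t) + C2*exp(2*t)*sin(t).
Apply the initial conditions: q(0) = 132/125 + C1 = 5 and q'(0) = 23/25 + C2 + 2*C1 = 5. Solving gives C1 = 493/125, C2 = -476/125.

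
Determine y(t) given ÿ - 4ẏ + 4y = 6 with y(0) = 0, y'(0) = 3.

y = 3/2 - 3*exp(2*t)/2 + 6*t*exp(2*t)

Characteristic equation r² - 4r + 4 = 0 has discriminant (-4)² - 4·(4) = 0, so r = 2 is a repeated root.
Hence y_h = (C1 + C2*t)*exp(2*t).
For the particular solution try y_p = A0. Substituting and matching coefficients of each power of t gives A0 = 3/2, so y_p = 3/2.
General solution: y = 3/2 + C1*exp(2*t) + C2*t*exp(2*t).
Apply the initial conditions: y(0) = 3/2 + C1 = 0 and y'(0) = C2 + 2*C1 = 3. Solving gives C1 = -3/2, C2 = 6.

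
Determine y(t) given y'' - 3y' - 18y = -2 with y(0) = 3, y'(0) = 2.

y = 1/9 + 32*exp(6*t)/27 + 46*exp(-3*t)/27

Characteristic equation r² - 3r - 18 = 0 factors as (r + 3)(r - 6) = 0, so r = -3, 6.
Hence y_h = C1*exp(-3*t) + C2*exp(6*t).
For the particular solution try y_p = A0. Substituting and matching coefficients of each power of t gives A0 = 1/9, so y_p = 1/9.
General solution: y = 1/9 + C1*exp(-3*t) + C2*exp(6*t).
Apply the initial conditions: y(0) = 1/9 + C1 + C2 = 3 and y'(0) = -3*C1 + 6*C2 = 2. Solving gives C1 = 46/27, C2 = 32/27.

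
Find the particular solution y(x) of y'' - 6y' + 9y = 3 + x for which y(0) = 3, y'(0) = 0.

Characteristic equation r² - 6r + 9 = 0 has discriminant (-6)² - 4·(9) = 0, so r = 3 is a repeated root.
Hence y_h = (C1 + C2*x)*exp(3*x).
For the particular solution try y_p = A0 + A1*x. Substituting and matching coefficients of each power of x gives A0 = 11/27, A1 = 1/9, so y_p = 11/27 + x/9.
General solution: y = 11/27 + x/9 + C1*exp(3*x) + C2*x*exp(3*x).
Apply the initial conditions: y(0) = 11/27 + C1 = 3 and y'(0) = 1/9 + C2 + 3*C1 = 0. Solving gives C1 = 70/27, C2 = -71/9.

y = 11/27 + x/9 + 70*exp(3*x)/27 - 71*x*exp(3*x)/9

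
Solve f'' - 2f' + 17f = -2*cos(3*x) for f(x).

f = -4*cos(3*x)/25 + 3*sin(3*x)/25 + C1*cos(4*x)*exp(x) + C2*exp(x)*sin(4*x)

Characteristic equation r² - 2r + 17 = 0 has discriminant (-2)² - 4·(17) = -64 < 0, so r = 1 ± 4i.
Hence f_h = C1*cos(4*x)*exp(x) + C2*exp(x)*sin(4*x).
Try f_p = A*cos(3*x) + B*sin(3*x). Substituting and equating the coefficients of cos(3x) and sin(3x) gives A = -4/25, B = 3/25, so f_p = -4*cos(3*x)/25 + 3*sin(3*x)/25.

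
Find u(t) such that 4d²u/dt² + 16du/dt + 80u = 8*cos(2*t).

u = cos(2*t)/10 + sin(2*t)/20 + C1*cos(4*t)*exp(-2*t) + C2*exp(-2*t)*sin(4*t)

Divide through by 4: u'' + 4u' + 20u = 2*cos(2*t).
Characteristic equation r² + 4r + 20 = 0 has discriminant (4)² - 4·(20) = -64 < 0, so r = -2 ± 4i.
Hence u_h = C1*cos(4*t)*exp(-2*t) + C2*exp(-2*t)*sin(4*t).
Try u_p = A*cos(2*t) + B*sin(2*t). Substituting and equating the coefficients of cos(2t) and sin(2t) gives A = 1/10, B = 1/20, so u_p = cos(2*t)/10 + sin(2*t)/20.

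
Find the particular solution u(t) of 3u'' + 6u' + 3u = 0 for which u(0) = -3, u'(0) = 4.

Divide through by 3: u'' + 2u' + u = 0.
Characteristic equation r² + 2r + 1 = 0 has discriminant (2)² - 4·(1) = 0, so r = -1 is a repeated root.
Hence u_h = (C1 + C2*t)*exp(-t).
Apply the initial conditions: u(0) = C1 = -3 and u'(0) = C2 - C1 = 4. Solving gives C1 = -3, C2 = 1.

u = -3*exp(-t) + t*exp(-t)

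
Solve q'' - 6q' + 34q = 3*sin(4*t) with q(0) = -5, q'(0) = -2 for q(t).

Characteristic equation r² - 6r + 34 = 0 has discriminant (-6)² - 4·(34) = -100 < 0, so r = 3 ± 5i.
Hence q_h = C1*cos(5*t)*exp(3*t) + C2*exp(3*t)*sin(5*t).
Try q_p = A*cos(4*t) + B*sin(4*t). Substituting and equating the coefficients of cos(4t) and sin(4t) gives A = 2/25, B = 3/50, so q_p = 2*cos(4*t)/25 + 3*sin(4*t)/50.
General solution: q = 2*cos(4*t)/25 + 3*sin(4*t)/50 + C1*cos(5*t)*exp(3*t) + C2*exp(3*t)*sin(5*t).
Apply the initial conditions: q(0) = 2/25 + C1 = -5 and q'(0) = 6/25 + 3*C1 + 5*C2 = -2. Solving gives C1 = -127/25, C2 = 13/5.

q = 2*cos(4*t)/25 + 3*sin(4*t)/50 - 127*cos(5*t)*exp(3*t)/25 + 13*exp(3*t)*sin(5*t)/5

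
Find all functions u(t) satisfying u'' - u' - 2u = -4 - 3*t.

Characteristic equation r² - r - 2 = 0 factors as (r + 1)(r - 2) = 0, so r = -1, 2.
Hence u_h = C1*exp(-t) + C2*exp(2*t).
For the particular solution try u_p = A0 + A1*t. Substituting and matching coefficients of each power of t gives A0 = 5/4, A1 = 3/2, so u_p = 5/4 + 3*t/2.

u = 5/4 + 3*t/2 + C1*exp(-t) + C2*exp(2*t)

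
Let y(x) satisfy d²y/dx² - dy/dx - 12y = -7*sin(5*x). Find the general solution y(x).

y = -35*cos(5*x)/1394 + 259*sin(5*x)/1394 + C1*exp(4*x) + C2*exp(-3*x)

Characteristic equation r² - r - 12 = 0 factors as (r - 4)(r + 3) = 0, so r = 4, -3.
Hence y_h = C1*exp(4*x) + C2*exp(-3*x).
Try y_p = A*cos(5*x) + B*sin(5*x). Substituting and equating the coefficients of cos(5x) and sin(5x) gives A = -35/1394, B = 259/1394, so y_p = -35*cos(5*x)/1394 + 259*sin(5*x)/1394.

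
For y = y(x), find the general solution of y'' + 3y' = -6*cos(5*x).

y = C2 - 9*sin(5*x)/85 + 3*cos(5*x)/17 + C1*exp(-3*x)

Characteristic equation r² + 3r = 0 factors as (r + 3)r = 0, so r = -3, 0.
Hence y_h = C1*exp(-3*x) + C2.
Try y_p = A*cos(5*x) + B*sin(5*x). Substituting and equating the coefficients of cos(5x) and sin(5x) gives A = 3/17, B = -9/85, so y_p = -9*sin(5*x)/85 + 3*cos(5*x)/17.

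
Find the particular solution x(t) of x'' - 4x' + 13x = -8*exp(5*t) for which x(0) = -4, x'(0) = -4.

Characteristic equation r² - 4r + 13 = 0 has discriminant (-4)² - 4·(13) = -36 < 0, so r = 2 ± 3i.
Hence x_h = C1*cos(3*t)*exp(2*t) + C2*exp(2*t)*sin(3*t).
Try x_p = A*exp(5*t). Substituting into the equation and dividing by exp(5*t) gives A = -4/9, so x_p = -4*exp(5*t)/9.
General solution: x = -4*exp(5*t)/9 + C1*cos(3*t)*exp(2*t) + C2*exp(2*t)*sin(3*t).
Apply the initial conditions: x(0) = -4/9 + C1 = -4 and x'(0) = -20/9 + 2*C1 + 3*C2 = -4. Solving gives C1 = -32/9, C2 = 16/9.

x = -4*exp(5*t)/9 - 32*cos(3*t)*exp(2*t)/9 + 16*exp(2*t)*sin(3*t)/9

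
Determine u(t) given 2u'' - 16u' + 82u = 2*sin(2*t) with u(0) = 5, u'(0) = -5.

u = 16*cos(2*t)/1625 + 37*sin(2*t)/1625 - 8127*exp(4*t)*sin(5*t)/1625 + 8109*cos(5*t)*exp(4*t)/1625

Divide through by 2: u'' - 8u' + 41u = sin(2*t).
Characteristic equation r² - 8r + 41 = 0 has discriminant (-8)² - 4·(41) = -100 < 0, so r = 4 ± 5i.
Hence u_h = C1*cos(5*t)*exp(4*t) + C2*exp(4*t)*sin(5*t).
Try u_p = A*cos(2*t) + B*sin(2*t). Substituting and equating the coefficients of cos(2t) and sin(2t) gives A = 16/1625, B = 37/1625, so u_p = 16*cos(2*t)/1625 + 37*sin(2*t)/1625.
General solution: u = 16*cos(2*t)/1625 + 37*sin(2*t)/1625 + C1*cos(5*t)*exp(4*t) + C2*exp(4*t)*sin(5*t).
Apply the initial conditions: u(0) = 16/1625 + C1 = 5 and u'(0) = 74/1625 + 4*C1 + 5*C2 = -5. Solving gives C1 = 8109/1625, C2 = -8127/1625.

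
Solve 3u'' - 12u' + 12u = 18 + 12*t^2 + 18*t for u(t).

Divide through by 3: u'' - 4u' + 4u = 6 + 4*t^2 + 6*t.
Characteristic equation r² - 4r + 4 = 0 has discriminant (-4)² - 4·(4) = 0, so r = 2 is a repeated root.
Hence u_h = (C1 + C2*t)*exp(2*t).
For the particular solution try u_p = A0 + A1*t + A2*t^2. Substituting and matching coefficients of each power of t gives A0 = 9/2, A1 = 7/2, A2 = 1, so u_p = 9/2 + t^2 + 7*t/2.

u = 9/2 + t**2 + 7*t/2 + C1*exp(2*t) + C2*t*exp(2*t)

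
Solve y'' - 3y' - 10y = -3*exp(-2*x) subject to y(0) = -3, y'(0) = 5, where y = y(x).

Characteristic equation r² - 3r - 10 = 0 factors as (r - 5)(r + 2) = 0, so r = 5, -2.
Hence y_h = C1*exp(5*x) + C2*exp(-2*x).
Since exp(-2*x) solves the homogeneous equation (r = -2 is a root of multiplicity 1), multiply the trial by x. Try y_p = A*x*exp(-2*x). Substituting into the equation and dividing by exp(-2*x) gives A = 3/7, so y_p = 3*x*exp(-2*x)/7.
General solution: y = C1*exp(5*x) + C2*exp(-2*x) + 3*x*exp(-2*x)/7.
Apply the initial conditions: y(0) = C1 + C2 = -3 and y'(0) = 3/7 - 2*C2 + 5*C1 = 5. Solving gives C1 = -10/49, C2 = -137/49.

y = -137*exp(-2*x)/49 - 10*exp(5*x)/49 + 3*x*exp(-2*x)/7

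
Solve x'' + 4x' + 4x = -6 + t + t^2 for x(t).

x = -11/8 - t/4 + t**2/4 + C1*exp(-2*t) + C2*t*exp(-2*t)

Characteristic equation r² + 4r + 4 = 0 has discriminant (4)² - 4·(4) = 0, so r = -2 is a repeated root.
Hence x_h = (C1 + C2*t)*exp(-2*t).
For the particular solution try x_p = A0 + A1*t + A2*t^2. Substituting and matching coefficients of each power of t gives A0 = -11/8, A1 = -1/4, A2 = 1/4, so x_p = -11/8 - t/4 + t^2/4.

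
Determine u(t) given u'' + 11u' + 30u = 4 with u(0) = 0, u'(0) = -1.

u = 2/15 - 9*exp(-5*t)/5 + 5*exp(-6*t)/3

Characteristic equation r² + 11r + 30 = 0 factors as (r + 5)(r + 6) = 0, so r = -5, -6.
Hence u_h = C1*exp(-5*t) + C2*exp(-6*t).
For the particular solution try u_p = A0. Substituting and matching coefficients of each power of t gives A0 = 2/15, so u_p = 2/15.
General solution: u = 2/15 + C1*exp(-5*t) + C2*exp(-6*t).
Apply the initial conditions: u(0) = 2/15 + C1 + C2 = 0 and u'(0) = -6*C2 - 5*C1 = -1. Solving gives C1 = -9/5, C2 = 5/3.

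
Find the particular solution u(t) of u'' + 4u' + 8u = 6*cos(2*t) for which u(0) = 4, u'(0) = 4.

u = 3*sin(2*t)/5 + 3*cos(2*t)/10 + 37*cos(2*t)*exp(-2*t)/10 + 51*exp(-2*t)*sin(2*t)/10

Characteristic equation r² + 4r + 8 = 0 has discriminant (4)² - 4·(8) = -16 < 0, so r = -2 ± 2i.
Hence u_h = C1*cos(2*t)*exp(-2*t) + C2*exp(-2*t)*sin(2*t).
Try u_p = A*cos(2*t) + B*sin(2*t). Substituting and equating the coefficients of cos(2t) and sin(2t) gives A = 3/10, B = 3/5, so u_p = 3*sin(2*t)/5 + 3*cos(2*t)/10.
General solution: u = 3*sin(2*t)/5 + 3*cos(2*t)/10 + C1*cos(2*t)*exp(-2*t) + C2*exp(-2*t)*sin(2*t).
Apply the initial conditions: u(0) = 3/10 + C1 = 4 and u'(0) = 6/5 - 2*C1 + 2*C2 = 4. Solving gives C1 = 37/10, C2 = 51/10.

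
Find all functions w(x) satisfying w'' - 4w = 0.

Characteristic equation r² - 4 = 0 factors as (r - 2)(r + 2) = 0, so r = 2, -2.
Hence w_h = C1*exp(2*x) + C2*exp(-2*x).

w = C1*exp(2*x) + C2*exp(-2*x)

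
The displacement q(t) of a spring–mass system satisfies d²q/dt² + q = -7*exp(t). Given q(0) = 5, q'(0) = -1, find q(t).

q = -7*exp(t)/2 + 5*sin(t)/2 + 17*cos(t)/2

Characteristic equation r² + 1 = 0 has discriminant (0)² - 4·(1) = -4 < 0, so r = ± i.
Hence q_h = C1*cos(t) + C2*sin(t).
Try q_p = A*exp(t). Substituting into the equation and dividing by exp(t) gives A = -7/2, so q_p = -7*exp(t)/2.
General solution: q = -7*exp(t)/2 + C1*cos(t) + C2*sin(t).
Apply the initial conditions: q(0) = -7/2 + C1 = 5 and q'(0) = -7/2 + C2 = -1. Solving gives C1 = 17/2, C2 = 5/2.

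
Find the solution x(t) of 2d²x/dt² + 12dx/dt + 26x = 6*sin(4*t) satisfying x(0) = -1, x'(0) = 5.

Divide through by 2: x'' + 6x' + 13x = 3*sin(4*t).
Characteristic equation r² + 6r + 13 = 0 has discriminant (6)² - 4·(13) = -16 < 0, so r = -3 ± 2i.
Hence x_h = C1*cos(2*t)*exp(-3*t) + C2*exp(-3*t)*sin(2*t).
Try x_p = A*cos(4*t) + B*sin(4*t). Substituting and equating the coefficients of cos(4t) and sin(4t) gives A = -8/65, B = -1/65, so x_p = -8*cos(4*t)/65 - sin(4*t)/65.
General solution: x = -8*cos(4*t)/65 - sin(4*t)/65 + C1*cos(2*t)*exp(-3*t) + C2*exp(-3*t)*sin(2*t).
Apply the initial conditions: x(0) = -8/65 + C1 = -1 and x'(0) = -4/65 - 3*C1 + 2*C2 = 5. Solving gives C1 = -57/65, C2 = 79/65.

x = -8*cos(4*t)/65 - sin(4*t)/65 - 57*cos(2*t)*exp(-3*t)/65 + 79*exp(-3*t)*sin(2*t)/65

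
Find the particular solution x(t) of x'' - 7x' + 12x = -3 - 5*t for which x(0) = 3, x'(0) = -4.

Characteristic equation r² - 7r + 12 = 0 factors as (r - 4)(r - 3) = 0, so r = 4, 3.
Hence x_h = C1*exp(4*t) + C2*exp(3*t).
For the particular solution try x_p = A0 + A1*t. Substituting and matching coefficients of each power of t gives A0 = -71/144, A1 = -5/12, so x_p = -71/144 - 5*t/12.
General solution: x = -71/144 - 5*t/12 + C1*exp(4*t) + C2*exp(3*t).
Apply the initial conditions: x(0) = -71/144 + C1 + C2 = 3 and x'(0) = -5/12 + 3*C2 + 4*C1 = -4. Solving gives C1 = -225/16, C2 = 158/9.

x = -71/144 - 225*exp(4*t)/16 - 5*t/12 + 158*exp(3*t)/9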